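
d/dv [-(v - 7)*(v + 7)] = -2*v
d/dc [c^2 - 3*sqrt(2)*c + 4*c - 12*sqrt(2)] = 2*c - 3*sqrt(2) + 4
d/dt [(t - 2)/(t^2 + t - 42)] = (t^2 + t - (t - 2)*(2*t + 1) - 42)/(t^2 + t - 42)^2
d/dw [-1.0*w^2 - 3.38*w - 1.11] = -2.0*w - 3.38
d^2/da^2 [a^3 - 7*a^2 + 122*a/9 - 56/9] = 6*a - 14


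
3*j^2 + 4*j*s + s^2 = (j + s)*(3*j + s)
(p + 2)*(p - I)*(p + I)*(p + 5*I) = p^4 + 2*p^3 + 5*I*p^3 + p^2 + 10*I*p^2 + 2*p + 5*I*p + 10*I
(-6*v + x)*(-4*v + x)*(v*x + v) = 24*v^3*x + 24*v^3 - 10*v^2*x^2 - 10*v^2*x + v*x^3 + v*x^2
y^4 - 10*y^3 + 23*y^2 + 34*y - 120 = (y - 5)*(y - 4)*(y - 3)*(y + 2)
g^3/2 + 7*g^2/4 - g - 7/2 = (g/2 + sqrt(2)/2)*(g + 7/2)*(g - sqrt(2))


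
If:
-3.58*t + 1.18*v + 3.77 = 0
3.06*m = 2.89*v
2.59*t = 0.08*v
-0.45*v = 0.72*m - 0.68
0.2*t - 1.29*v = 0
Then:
No Solution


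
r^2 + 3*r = r*(r + 3)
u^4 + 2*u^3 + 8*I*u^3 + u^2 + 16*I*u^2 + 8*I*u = u*(u + 8*I)*(-I*u - I)*(I*u + I)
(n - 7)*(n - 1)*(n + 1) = n^3 - 7*n^2 - n + 7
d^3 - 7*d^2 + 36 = (d - 6)*(d - 3)*(d + 2)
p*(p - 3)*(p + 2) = p^3 - p^2 - 6*p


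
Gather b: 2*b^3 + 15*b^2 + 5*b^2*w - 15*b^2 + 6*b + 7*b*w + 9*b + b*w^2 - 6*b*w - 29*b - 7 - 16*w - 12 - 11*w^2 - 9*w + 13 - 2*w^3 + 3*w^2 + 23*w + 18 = 2*b^3 + 5*b^2*w + b*(w^2 + w - 14) - 2*w^3 - 8*w^2 - 2*w + 12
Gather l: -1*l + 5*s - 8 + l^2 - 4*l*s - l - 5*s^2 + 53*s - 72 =l^2 + l*(-4*s - 2) - 5*s^2 + 58*s - 80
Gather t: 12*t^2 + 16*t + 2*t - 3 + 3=12*t^2 + 18*t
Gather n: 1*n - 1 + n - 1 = 2*n - 2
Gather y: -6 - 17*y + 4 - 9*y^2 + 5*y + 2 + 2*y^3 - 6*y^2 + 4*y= 2*y^3 - 15*y^2 - 8*y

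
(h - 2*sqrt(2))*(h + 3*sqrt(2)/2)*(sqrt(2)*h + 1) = sqrt(2)*h^3 - 13*sqrt(2)*h/2 - 6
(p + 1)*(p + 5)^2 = p^3 + 11*p^2 + 35*p + 25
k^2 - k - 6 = (k - 3)*(k + 2)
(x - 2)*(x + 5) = x^2 + 3*x - 10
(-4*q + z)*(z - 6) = -4*q*z + 24*q + z^2 - 6*z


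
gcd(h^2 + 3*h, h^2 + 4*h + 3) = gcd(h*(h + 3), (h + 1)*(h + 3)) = h + 3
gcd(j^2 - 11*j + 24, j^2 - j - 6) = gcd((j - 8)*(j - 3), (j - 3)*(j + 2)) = j - 3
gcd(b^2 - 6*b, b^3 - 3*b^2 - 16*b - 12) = b - 6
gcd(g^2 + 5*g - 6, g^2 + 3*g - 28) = 1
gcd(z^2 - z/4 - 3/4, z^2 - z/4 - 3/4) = z^2 - z/4 - 3/4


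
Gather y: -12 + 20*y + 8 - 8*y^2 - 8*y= -8*y^2 + 12*y - 4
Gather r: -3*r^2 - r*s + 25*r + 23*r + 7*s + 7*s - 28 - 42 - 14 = -3*r^2 + r*(48 - s) + 14*s - 84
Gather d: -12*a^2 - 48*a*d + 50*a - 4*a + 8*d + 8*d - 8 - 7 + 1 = -12*a^2 + 46*a + d*(16 - 48*a) - 14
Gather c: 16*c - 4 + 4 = 16*c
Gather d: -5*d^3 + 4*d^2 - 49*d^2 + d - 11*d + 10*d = -5*d^3 - 45*d^2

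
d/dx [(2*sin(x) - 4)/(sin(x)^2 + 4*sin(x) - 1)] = 2*(4*sin(x) + cos(x)^2 + 6)*cos(x)/(4*sin(x) - cos(x)^2)^2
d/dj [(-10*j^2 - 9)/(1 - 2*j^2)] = -56*j/(2*j^2 - 1)^2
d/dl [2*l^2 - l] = 4*l - 1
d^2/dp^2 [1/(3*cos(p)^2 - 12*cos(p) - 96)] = (4*sin(p)^4 - 146*sin(p)^2 - 113*cos(p) - 3*cos(3*p) + 46)/(3*(sin(p)^2 + 4*cos(p) + 31)^3)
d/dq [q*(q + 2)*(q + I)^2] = (q + I)*(2*q*(q + 2) + q*(q + I) + (q + 2)*(q + I))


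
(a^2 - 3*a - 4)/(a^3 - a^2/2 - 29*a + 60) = 2*(a + 1)/(2*a^2 + 7*a - 30)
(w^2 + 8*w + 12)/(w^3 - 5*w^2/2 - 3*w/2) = 2*(w^2 + 8*w + 12)/(w*(2*w^2 - 5*w - 3))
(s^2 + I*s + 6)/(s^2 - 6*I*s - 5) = (s^2 + I*s + 6)/(s^2 - 6*I*s - 5)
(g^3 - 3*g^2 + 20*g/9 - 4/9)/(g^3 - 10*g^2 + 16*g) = (g^2 - g + 2/9)/(g*(g - 8))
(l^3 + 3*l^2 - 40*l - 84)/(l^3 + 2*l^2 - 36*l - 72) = (l + 7)/(l + 6)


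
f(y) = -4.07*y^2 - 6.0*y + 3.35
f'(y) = -8.14*y - 6.0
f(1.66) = -17.83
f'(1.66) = -19.51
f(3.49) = -67.16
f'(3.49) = -34.41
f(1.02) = -7.00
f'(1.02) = -14.30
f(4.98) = -127.47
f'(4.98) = -46.54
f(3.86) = -80.45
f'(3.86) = -37.42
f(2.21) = -29.79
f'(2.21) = -23.99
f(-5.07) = -70.85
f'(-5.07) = 35.27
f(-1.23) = 4.57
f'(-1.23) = 4.01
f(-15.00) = -822.40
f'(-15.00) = 116.10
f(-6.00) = -107.17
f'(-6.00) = 42.84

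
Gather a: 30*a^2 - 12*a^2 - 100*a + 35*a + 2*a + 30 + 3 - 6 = 18*a^2 - 63*a + 27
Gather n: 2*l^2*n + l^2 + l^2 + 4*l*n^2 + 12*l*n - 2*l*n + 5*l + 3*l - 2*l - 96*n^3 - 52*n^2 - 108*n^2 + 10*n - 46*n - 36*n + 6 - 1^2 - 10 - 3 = 2*l^2 + 6*l - 96*n^3 + n^2*(4*l - 160) + n*(2*l^2 + 10*l - 72) - 8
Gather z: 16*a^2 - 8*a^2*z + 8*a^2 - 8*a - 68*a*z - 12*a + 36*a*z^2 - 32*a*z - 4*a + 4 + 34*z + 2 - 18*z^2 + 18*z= 24*a^2 - 24*a + z^2*(36*a - 18) + z*(-8*a^2 - 100*a + 52) + 6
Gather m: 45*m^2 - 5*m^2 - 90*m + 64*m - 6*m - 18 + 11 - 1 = 40*m^2 - 32*m - 8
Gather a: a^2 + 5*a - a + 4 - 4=a^2 + 4*a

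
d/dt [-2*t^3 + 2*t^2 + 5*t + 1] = -6*t^2 + 4*t + 5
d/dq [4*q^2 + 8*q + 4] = 8*q + 8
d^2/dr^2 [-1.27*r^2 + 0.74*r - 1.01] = -2.54000000000000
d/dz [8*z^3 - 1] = 24*z^2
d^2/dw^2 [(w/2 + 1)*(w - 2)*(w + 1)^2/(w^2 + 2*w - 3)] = (w^6 + 6*w^5 + 3*w^4 - 36*w^3 - 21*w^2 - 42*w - 103)/(w^6 + 6*w^5 + 3*w^4 - 28*w^3 - 9*w^2 + 54*w - 27)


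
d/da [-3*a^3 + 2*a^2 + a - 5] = -9*a^2 + 4*a + 1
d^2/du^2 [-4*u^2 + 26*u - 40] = -8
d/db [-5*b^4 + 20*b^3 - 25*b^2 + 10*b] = -20*b^3 + 60*b^2 - 50*b + 10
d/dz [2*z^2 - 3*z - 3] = 4*z - 3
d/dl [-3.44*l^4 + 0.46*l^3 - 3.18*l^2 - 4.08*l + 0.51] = -13.76*l^3 + 1.38*l^2 - 6.36*l - 4.08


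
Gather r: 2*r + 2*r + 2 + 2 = 4*r + 4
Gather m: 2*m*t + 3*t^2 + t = 2*m*t + 3*t^2 + t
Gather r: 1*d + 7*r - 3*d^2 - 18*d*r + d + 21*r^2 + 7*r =-3*d^2 + 2*d + 21*r^2 + r*(14 - 18*d)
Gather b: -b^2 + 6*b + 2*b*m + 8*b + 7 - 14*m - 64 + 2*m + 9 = -b^2 + b*(2*m + 14) - 12*m - 48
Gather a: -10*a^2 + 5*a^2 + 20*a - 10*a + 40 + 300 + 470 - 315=-5*a^2 + 10*a + 495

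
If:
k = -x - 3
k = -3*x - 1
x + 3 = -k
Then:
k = -4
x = 1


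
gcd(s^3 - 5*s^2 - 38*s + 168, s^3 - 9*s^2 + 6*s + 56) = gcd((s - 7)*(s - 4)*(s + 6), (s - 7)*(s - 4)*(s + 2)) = s^2 - 11*s + 28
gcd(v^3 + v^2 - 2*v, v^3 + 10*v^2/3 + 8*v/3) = v^2 + 2*v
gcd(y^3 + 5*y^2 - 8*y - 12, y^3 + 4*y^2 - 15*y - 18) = y^2 + 7*y + 6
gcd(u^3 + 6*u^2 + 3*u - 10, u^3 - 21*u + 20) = u^2 + 4*u - 5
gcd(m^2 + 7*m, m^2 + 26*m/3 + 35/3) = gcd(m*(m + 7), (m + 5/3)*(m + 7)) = m + 7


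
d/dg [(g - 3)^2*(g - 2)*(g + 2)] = 4*g^3 - 18*g^2 + 10*g + 24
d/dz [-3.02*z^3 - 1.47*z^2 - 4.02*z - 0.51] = -9.06*z^2 - 2.94*z - 4.02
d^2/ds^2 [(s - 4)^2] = 2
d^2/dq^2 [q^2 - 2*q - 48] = 2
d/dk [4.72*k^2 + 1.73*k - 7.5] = 9.44*k + 1.73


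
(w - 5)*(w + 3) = w^2 - 2*w - 15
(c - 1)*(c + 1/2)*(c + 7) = c^3 + 13*c^2/2 - 4*c - 7/2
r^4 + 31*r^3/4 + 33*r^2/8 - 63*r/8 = r*(r - 3/4)*(r + 3/2)*(r + 7)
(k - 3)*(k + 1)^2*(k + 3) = k^4 + 2*k^3 - 8*k^2 - 18*k - 9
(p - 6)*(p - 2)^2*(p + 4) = p^4 - 6*p^3 - 12*p^2 + 88*p - 96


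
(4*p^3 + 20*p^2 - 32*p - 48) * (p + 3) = 4*p^4 + 32*p^3 + 28*p^2 - 144*p - 144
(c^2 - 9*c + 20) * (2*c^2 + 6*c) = 2*c^4 - 12*c^3 - 14*c^2 + 120*c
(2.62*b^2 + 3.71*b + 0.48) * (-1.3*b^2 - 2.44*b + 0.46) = -3.406*b^4 - 11.2158*b^3 - 8.4712*b^2 + 0.5354*b + 0.2208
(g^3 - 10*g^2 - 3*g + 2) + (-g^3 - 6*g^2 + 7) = -16*g^2 - 3*g + 9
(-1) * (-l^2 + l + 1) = l^2 - l - 1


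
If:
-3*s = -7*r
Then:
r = 3*s/7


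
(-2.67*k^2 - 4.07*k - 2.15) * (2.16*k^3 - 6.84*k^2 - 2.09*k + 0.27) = -5.7672*k^5 + 9.4716*k^4 + 28.7751*k^3 + 22.4914*k^2 + 3.3946*k - 0.5805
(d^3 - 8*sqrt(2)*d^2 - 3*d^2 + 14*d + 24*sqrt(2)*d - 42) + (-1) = d^3 - 8*sqrt(2)*d^2 - 3*d^2 + 14*d + 24*sqrt(2)*d - 43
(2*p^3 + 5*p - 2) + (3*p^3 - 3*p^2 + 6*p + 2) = 5*p^3 - 3*p^2 + 11*p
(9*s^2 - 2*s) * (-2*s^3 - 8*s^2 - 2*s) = -18*s^5 - 68*s^4 - 2*s^3 + 4*s^2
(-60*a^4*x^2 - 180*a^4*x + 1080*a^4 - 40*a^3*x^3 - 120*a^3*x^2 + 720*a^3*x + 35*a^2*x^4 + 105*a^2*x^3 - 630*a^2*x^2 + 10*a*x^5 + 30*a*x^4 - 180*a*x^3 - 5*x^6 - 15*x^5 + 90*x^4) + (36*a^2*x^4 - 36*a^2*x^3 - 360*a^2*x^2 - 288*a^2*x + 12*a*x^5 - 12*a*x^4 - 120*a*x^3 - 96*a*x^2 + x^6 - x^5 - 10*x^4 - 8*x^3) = -60*a^4*x^2 - 180*a^4*x + 1080*a^4 - 40*a^3*x^3 - 120*a^3*x^2 + 720*a^3*x + 71*a^2*x^4 + 69*a^2*x^3 - 990*a^2*x^2 - 288*a^2*x + 22*a*x^5 + 18*a*x^4 - 300*a*x^3 - 96*a*x^2 - 4*x^6 - 16*x^5 + 80*x^4 - 8*x^3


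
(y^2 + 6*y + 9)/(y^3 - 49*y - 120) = (y + 3)/(y^2 - 3*y - 40)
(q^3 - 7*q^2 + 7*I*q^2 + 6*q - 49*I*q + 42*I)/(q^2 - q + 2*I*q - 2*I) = (q^2 + q*(-6 + 7*I) - 42*I)/(q + 2*I)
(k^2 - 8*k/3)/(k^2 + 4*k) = (k - 8/3)/(k + 4)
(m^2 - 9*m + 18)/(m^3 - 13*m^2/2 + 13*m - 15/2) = 2*(m - 6)/(2*m^2 - 7*m + 5)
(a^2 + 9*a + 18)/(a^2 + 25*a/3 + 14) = 3*(a + 3)/(3*a + 7)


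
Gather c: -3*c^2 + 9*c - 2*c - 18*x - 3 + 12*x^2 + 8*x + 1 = -3*c^2 + 7*c + 12*x^2 - 10*x - 2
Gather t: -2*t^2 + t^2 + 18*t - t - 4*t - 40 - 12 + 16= -t^2 + 13*t - 36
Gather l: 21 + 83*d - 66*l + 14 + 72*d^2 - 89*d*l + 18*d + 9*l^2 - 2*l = 72*d^2 + 101*d + 9*l^2 + l*(-89*d - 68) + 35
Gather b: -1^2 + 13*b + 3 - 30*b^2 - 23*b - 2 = -30*b^2 - 10*b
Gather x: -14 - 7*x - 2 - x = -8*x - 16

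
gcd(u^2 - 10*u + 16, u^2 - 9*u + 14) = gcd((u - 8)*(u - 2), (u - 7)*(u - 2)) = u - 2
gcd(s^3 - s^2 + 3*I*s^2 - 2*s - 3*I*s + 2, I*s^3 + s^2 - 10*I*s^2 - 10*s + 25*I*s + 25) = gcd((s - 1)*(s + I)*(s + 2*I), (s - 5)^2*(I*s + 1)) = 1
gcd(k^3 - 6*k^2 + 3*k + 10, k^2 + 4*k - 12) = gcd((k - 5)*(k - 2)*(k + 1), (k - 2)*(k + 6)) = k - 2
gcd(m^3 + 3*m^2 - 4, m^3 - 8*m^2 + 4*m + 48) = m + 2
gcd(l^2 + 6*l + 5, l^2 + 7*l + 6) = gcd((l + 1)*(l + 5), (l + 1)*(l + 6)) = l + 1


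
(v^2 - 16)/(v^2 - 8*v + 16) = (v + 4)/(v - 4)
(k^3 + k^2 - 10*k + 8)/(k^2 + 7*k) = (k^3 + k^2 - 10*k + 8)/(k*(k + 7))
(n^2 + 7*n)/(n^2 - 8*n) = (n + 7)/(n - 8)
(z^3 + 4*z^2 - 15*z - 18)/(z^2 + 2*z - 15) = (z^2 + 7*z + 6)/(z + 5)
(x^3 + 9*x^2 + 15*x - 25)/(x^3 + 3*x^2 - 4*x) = (x^2 + 10*x + 25)/(x*(x + 4))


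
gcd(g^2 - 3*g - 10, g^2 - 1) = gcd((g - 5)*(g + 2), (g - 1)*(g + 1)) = 1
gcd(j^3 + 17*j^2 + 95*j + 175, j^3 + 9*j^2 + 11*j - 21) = j + 7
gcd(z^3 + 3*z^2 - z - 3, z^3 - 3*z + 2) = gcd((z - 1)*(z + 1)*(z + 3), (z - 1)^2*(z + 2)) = z - 1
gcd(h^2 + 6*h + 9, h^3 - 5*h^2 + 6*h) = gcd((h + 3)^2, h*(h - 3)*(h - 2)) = 1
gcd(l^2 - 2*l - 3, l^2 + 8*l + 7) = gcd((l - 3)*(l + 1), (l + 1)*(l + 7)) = l + 1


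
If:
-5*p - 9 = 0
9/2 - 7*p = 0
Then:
No Solution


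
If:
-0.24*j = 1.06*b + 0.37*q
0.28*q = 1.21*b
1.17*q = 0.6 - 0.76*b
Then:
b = 0.10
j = -1.14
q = 0.45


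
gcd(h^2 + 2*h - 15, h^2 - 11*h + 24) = h - 3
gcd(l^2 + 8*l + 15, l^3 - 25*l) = l + 5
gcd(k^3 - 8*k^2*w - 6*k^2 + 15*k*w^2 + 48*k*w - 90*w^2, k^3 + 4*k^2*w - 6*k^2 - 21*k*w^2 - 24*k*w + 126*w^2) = -k^2 + 3*k*w + 6*k - 18*w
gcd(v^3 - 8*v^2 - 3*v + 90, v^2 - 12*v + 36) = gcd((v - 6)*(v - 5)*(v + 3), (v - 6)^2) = v - 6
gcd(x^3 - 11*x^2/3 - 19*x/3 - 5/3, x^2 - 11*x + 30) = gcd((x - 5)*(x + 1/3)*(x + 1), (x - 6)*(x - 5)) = x - 5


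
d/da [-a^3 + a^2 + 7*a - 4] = -3*a^2 + 2*a + 7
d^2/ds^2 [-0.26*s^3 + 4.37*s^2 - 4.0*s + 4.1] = 8.74 - 1.56*s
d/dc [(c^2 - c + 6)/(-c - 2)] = (-c^2 - 4*c + 8)/(c^2 + 4*c + 4)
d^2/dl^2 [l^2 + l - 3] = 2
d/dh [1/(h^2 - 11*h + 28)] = (11 - 2*h)/(h^2 - 11*h + 28)^2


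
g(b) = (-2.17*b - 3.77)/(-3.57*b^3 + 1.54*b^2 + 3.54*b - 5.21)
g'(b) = (-2.17*b - 3.77)*(10.71*b^2 - 3.08*b - 3.54)/(-3.57*b^3 + 1.54*b^2 + 3.54*b - 5.21)^2 - 2.17/(-3.57*b^3 + 1.54*b^2 + 3.54*b - 5.21) = (-15.4938*b^3 - 37.0349*b^2 + 11.6116*b + 24.6515)/(12.7449*b^6 - 10.9956*b^5 - 22.904*b^4 + 48.1026*b^3 - 3.5152*b^2 - 36.8868*b + 27.1441)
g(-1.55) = -0.06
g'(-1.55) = -0.62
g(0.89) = 1.70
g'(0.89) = -0.47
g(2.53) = 0.21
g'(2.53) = -0.22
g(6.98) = 0.02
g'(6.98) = -0.01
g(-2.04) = 0.03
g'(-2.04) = -0.04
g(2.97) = 0.14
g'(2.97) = -0.12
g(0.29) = 1.06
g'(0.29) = 1.43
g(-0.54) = 0.43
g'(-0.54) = 0.27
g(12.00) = 0.01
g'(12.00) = -0.00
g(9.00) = 0.01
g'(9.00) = -0.00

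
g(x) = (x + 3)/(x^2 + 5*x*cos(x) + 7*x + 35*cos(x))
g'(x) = (x + 3)*(5*x*sin(x) - 2*x + 35*sin(x) - 5*cos(x) - 7)/(x^2 + 5*x*cos(x) + 7*x + 35*cos(x))^2 + 1/(x^2 + 5*x*cos(x) + 7*x + 35*cos(x)) = (5*x^2*sin(x) - x^2 + 50*x*sin(x) - 6*x + 105*sin(x) + 20*cos(x) - 21)/((x + 7)^2*(x + 5*cos(x))^2)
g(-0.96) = 0.18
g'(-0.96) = -0.42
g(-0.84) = 0.14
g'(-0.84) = -0.22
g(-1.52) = -0.21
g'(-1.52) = -1.11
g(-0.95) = 0.17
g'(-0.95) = -0.39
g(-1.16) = 0.38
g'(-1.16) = -2.37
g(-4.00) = 0.05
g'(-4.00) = -0.08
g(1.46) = 0.26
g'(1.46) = 0.54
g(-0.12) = 0.09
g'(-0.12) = -0.01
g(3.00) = -0.31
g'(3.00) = -0.07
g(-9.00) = -0.22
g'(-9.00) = -0.12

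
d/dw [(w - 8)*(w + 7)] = 2*w - 1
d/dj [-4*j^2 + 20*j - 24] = 20 - 8*j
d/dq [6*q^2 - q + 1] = 12*q - 1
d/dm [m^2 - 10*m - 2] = 2*m - 10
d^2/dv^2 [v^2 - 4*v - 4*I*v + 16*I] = 2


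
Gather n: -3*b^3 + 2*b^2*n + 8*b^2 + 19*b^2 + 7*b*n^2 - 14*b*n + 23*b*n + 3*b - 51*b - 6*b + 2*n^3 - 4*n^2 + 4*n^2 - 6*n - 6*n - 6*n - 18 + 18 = -3*b^3 + 27*b^2 + 7*b*n^2 - 54*b + 2*n^3 + n*(2*b^2 + 9*b - 18)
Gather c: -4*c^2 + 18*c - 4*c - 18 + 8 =-4*c^2 + 14*c - 10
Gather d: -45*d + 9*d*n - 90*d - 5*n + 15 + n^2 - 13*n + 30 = d*(9*n - 135) + n^2 - 18*n + 45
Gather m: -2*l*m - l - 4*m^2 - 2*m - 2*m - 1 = -l - 4*m^2 + m*(-2*l - 4) - 1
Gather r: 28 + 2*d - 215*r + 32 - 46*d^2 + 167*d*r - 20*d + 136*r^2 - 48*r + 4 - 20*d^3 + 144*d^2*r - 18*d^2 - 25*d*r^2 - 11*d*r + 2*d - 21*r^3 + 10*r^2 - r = -20*d^3 - 64*d^2 - 16*d - 21*r^3 + r^2*(146 - 25*d) + r*(144*d^2 + 156*d - 264) + 64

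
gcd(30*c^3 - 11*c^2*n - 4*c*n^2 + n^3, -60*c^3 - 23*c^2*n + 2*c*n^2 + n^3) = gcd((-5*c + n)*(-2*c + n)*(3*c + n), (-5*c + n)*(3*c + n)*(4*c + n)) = 15*c^2 + 2*c*n - n^2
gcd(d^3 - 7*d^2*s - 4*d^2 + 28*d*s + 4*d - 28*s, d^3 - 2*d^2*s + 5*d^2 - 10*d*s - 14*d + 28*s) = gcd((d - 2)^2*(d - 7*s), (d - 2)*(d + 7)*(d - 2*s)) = d - 2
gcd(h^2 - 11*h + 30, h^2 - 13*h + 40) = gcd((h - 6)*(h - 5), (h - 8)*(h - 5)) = h - 5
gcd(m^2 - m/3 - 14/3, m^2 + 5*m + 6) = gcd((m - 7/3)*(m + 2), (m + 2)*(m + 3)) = m + 2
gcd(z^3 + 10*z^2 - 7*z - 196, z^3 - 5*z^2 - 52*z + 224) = z^2 + 3*z - 28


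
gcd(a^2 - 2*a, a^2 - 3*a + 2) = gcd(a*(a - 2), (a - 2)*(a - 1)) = a - 2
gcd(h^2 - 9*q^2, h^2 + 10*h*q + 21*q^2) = h + 3*q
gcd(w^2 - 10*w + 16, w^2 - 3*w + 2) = w - 2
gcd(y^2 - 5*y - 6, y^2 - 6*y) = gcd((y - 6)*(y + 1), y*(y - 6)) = y - 6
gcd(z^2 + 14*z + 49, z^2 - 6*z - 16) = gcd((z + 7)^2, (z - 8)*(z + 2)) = 1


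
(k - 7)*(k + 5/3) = k^2 - 16*k/3 - 35/3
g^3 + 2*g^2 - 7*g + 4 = (g - 1)^2*(g + 4)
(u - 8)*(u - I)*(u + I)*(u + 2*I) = u^4 - 8*u^3 + 2*I*u^3 + u^2 - 16*I*u^2 - 8*u + 2*I*u - 16*I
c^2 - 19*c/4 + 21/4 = (c - 3)*(c - 7/4)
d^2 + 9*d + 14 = (d + 2)*(d + 7)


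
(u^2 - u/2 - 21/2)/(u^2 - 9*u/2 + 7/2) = (u + 3)/(u - 1)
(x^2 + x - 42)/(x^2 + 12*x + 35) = (x - 6)/(x + 5)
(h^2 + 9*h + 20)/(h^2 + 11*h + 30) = (h + 4)/(h + 6)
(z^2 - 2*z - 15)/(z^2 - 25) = (z + 3)/(z + 5)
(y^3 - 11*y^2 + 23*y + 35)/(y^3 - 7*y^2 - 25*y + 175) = (y + 1)/(y + 5)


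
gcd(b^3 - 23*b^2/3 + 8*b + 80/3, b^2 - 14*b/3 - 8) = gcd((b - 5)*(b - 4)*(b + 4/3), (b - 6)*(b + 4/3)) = b + 4/3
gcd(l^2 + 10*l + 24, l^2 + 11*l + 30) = l + 6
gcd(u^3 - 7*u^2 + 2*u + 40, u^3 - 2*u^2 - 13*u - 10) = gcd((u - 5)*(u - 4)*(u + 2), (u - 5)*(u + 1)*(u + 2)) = u^2 - 3*u - 10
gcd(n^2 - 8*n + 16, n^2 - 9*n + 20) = n - 4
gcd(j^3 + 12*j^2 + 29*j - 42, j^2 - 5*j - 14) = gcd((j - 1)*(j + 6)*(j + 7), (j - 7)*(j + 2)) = 1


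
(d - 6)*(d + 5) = d^2 - d - 30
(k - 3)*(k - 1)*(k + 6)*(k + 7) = k^4 + 9*k^3 - 7*k^2 - 129*k + 126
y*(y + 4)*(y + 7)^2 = y^4 + 18*y^3 + 105*y^2 + 196*y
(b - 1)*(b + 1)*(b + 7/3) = b^3 + 7*b^2/3 - b - 7/3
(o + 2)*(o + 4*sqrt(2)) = o^2 + 2*o + 4*sqrt(2)*o + 8*sqrt(2)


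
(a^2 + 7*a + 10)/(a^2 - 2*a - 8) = (a + 5)/(a - 4)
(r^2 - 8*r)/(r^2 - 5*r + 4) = r*(r - 8)/(r^2 - 5*r + 4)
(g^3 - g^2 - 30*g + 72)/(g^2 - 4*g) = g + 3 - 18/g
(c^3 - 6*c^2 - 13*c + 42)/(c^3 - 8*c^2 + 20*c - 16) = (c^2 - 4*c - 21)/(c^2 - 6*c + 8)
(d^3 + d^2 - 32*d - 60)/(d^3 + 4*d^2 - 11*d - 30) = (d - 6)/(d - 3)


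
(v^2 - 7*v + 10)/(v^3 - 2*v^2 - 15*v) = (v - 2)/(v*(v + 3))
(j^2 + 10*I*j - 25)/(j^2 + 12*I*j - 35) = (j + 5*I)/(j + 7*I)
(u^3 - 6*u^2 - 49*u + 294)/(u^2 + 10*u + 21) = (u^2 - 13*u + 42)/(u + 3)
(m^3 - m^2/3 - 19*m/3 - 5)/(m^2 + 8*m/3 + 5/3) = m - 3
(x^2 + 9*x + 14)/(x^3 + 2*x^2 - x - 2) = (x + 7)/(x^2 - 1)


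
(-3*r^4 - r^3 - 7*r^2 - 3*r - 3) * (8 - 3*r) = 9*r^5 - 21*r^4 + 13*r^3 - 47*r^2 - 15*r - 24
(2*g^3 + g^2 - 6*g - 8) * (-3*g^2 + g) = -6*g^5 - g^4 + 19*g^3 + 18*g^2 - 8*g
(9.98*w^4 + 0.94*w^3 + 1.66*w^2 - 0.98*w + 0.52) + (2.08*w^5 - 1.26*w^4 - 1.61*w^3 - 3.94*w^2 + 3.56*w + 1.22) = 2.08*w^5 + 8.72*w^4 - 0.67*w^3 - 2.28*w^2 + 2.58*w + 1.74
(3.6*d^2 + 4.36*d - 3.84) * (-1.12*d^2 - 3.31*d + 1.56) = -4.032*d^4 - 16.7992*d^3 - 4.5148*d^2 + 19.512*d - 5.9904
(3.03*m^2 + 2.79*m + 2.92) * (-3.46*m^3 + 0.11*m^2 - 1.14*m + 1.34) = -10.4838*m^5 - 9.3201*m^4 - 13.2505*m^3 + 1.2008*m^2 + 0.409800000000001*m + 3.9128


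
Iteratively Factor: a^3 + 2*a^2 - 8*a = (a - 2)*(a^2 + 4*a) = (a - 2)*(a + 4)*(a)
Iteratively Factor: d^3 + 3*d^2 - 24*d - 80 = (d + 4)*(d^2 - d - 20) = (d - 5)*(d + 4)*(d + 4)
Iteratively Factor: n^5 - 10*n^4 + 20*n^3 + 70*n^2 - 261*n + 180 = (n + 3)*(n^4 - 13*n^3 + 59*n^2 - 107*n + 60) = (n - 1)*(n + 3)*(n^3 - 12*n^2 + 47*n - 60) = (n - 4)*(n - 1)*(n + 3)*(n^2 - 8*n + 15) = (n - 4)*(n - 3)*(n - 1)*(n + 3)*(n - 5)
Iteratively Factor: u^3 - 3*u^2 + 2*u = (u - 2)*(u^2 - u) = (u - 2)*(u - 1)*(u)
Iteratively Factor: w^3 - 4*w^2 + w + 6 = (w - 3)*(w^2 - w - 2) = (w - 3)*(w - 2)*(w + 1)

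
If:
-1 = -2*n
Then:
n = 1/2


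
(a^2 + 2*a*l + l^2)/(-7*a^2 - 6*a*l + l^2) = (-a - l)/(7*a - l)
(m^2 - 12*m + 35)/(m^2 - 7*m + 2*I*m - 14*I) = (m - 5)/(m + 2*I)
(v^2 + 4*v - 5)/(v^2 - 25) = (v - 1)/(v - 5)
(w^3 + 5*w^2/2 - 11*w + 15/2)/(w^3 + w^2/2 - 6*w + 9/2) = (w + 5)/(w + 3)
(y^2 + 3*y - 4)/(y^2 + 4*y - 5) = (y + 4)/(y + 5)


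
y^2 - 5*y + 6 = (y - 3)*(y - 2)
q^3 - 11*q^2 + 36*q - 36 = (q - 6)*(q - 3)*(q - 2)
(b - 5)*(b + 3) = b^2 - 2*b - 15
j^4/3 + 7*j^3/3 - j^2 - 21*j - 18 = (j/3 + 1)*(j - 3)*(j + 1)*(j + 6)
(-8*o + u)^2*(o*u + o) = 64*o^3*u + 64*o^3 - 16*o^2*u^2 - 16*o^2*u + o*u^3 + o*u^2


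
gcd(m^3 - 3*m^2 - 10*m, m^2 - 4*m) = m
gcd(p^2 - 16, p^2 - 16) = p^2 - 16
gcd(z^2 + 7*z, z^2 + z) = z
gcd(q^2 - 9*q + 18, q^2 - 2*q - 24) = q - 6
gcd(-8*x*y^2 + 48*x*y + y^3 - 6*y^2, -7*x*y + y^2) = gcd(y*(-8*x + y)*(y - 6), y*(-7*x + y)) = y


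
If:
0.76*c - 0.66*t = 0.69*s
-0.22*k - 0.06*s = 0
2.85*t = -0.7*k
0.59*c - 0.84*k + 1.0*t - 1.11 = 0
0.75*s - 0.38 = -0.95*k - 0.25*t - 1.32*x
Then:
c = 1.24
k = -0.35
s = 1.28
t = 0.09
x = -0.21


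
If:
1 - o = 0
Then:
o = 1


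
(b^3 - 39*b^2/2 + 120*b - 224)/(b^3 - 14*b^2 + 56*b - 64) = (b^2 - 23*b/2 + 28)/(b^2 - 6*b + 8)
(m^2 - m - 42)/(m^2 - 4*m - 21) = (m + 6)/(m + 3)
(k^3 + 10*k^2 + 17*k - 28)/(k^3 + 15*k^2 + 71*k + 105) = (k^2 + 3*k - 4)/(k^2 + 8*k + 15)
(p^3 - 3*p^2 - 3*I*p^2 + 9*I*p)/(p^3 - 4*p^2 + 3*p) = (p - 3*I)/(p - 1)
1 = 1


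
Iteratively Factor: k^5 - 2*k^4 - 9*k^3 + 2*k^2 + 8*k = (k + 2)*(k^4 - 4*k^3 - k^2 + 4*k) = (k - 4)*(k + 2)*(k^3 - k) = k*(k - 4)*(k + 2)*(k^2 - 1) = k*(k - 4)*(k - 1)*(k + 2)*(k + 1)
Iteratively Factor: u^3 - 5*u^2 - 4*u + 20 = (u - 2)*(u^2 - 3*u - 10) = (u - 5)*(u - 2)*(u + 2)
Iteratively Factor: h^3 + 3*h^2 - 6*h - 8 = (h - 2)*(h^2 + 5*h + 4) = (h - 2)*(h + 4)*(h + 1)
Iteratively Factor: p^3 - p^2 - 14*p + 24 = (p - 3)*(p^2 + 2*p - 8) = (p - 3)*(p + 4)*(p - 2)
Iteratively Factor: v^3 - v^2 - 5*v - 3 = (v + 1)*(v^2 - 2*v - 3) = (v + 1)^2*(v - 3)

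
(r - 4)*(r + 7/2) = r^2 - r/2 - 14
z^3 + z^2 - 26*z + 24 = (z - 4)*(z - 1)*(z + 6)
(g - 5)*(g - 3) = g^2 - 8*g + 15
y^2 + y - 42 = (y - 6)*(y + 7)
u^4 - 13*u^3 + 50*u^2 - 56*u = u*(u - 7)*(u - 4)*(u - 2)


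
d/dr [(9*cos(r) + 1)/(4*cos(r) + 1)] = -5*sin(r)/(4*cos(r) + 1)^2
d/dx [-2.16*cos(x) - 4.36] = 2.16*sin(x)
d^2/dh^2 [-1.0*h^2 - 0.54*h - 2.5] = -2.00000000000000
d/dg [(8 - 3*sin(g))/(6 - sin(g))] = -10*cos(g)/(sin(g) - 6)^2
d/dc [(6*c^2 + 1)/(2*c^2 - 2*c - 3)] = 2*(-6*c^2 - 20*c + 1)/(4*c^4 - 8*c^3 - 8*c^2 + 12*c + 9)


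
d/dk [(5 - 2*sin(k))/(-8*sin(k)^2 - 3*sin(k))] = (-16*cos(k) + 80/tan(k) + 15*cos(k)/sin(k)^2)/(8*sin(k) + 3)^2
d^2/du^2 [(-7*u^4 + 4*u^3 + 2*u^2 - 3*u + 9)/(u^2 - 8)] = 2*(-7*u^6 + 168*u^4 + 29*u^3 - 2613*u^2 + 696*u + 200)/(u^6 - 24*u^4 + 192*u^2 - 512)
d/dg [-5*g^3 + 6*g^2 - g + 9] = -15*g^2 + 12*g - 1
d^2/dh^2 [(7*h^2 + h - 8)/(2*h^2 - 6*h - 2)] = (22*h^3 - 3*h^2 + 75*h - 76)/(h^6 - 9*h^5 + 24*h^4 - 9*h^3 - 24*h^2 - 9*h - 1)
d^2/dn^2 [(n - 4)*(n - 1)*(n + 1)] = 6*n - 8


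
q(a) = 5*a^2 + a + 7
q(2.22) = 33.86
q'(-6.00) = -59.00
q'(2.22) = 23.20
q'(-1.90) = -18.00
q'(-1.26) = -11.60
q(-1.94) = 23.88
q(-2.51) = 35.99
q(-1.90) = 23.15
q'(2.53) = 26.30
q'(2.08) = 21.80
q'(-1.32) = -12.20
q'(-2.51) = -24.10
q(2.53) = 41.53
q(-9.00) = 403.00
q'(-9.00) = -89.00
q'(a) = 10*a + 1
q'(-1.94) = -18.40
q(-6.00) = 181.00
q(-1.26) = 13.68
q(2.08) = 30.71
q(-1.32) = 14.39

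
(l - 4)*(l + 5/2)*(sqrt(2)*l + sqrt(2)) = sqrt(2)*l^3 - sqrt(2)*l^2/2 - 23*sqrt(2)*l/2 - 10*sqrt(2)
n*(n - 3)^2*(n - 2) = n^4 - 8*n^3 + 21*n^2 - 18*n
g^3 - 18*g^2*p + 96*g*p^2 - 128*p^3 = (g - 8*p)^2*(g - 2*p)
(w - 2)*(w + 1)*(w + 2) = w^3 + w^2 - 4*w - 4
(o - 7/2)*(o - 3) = o^2 - 13*o/2 + 21/2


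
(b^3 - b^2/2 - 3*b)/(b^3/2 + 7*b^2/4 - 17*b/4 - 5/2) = 2*b*(2*b + 3)/(2*b^2 + 11*b + 5)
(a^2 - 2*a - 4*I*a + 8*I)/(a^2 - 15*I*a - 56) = (-a^2 + 2*a + 4*I*a - 8*I)/(-a^2 + 15*I*a + 56)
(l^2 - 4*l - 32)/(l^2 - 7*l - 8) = (l + 4)/(l + 1)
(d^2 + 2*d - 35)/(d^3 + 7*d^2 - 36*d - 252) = (d - 5)/(d^2 - 36)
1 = 1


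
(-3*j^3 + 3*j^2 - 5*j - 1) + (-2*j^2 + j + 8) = -3*j^3 + j^2 - 4*j + 7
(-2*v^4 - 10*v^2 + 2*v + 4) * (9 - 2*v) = 4*v^5 - 18*v^4 + 20*v^3 - 94*v^2 + 10*v + 36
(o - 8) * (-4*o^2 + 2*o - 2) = -4*o^3 + 34*o^2 - 18*o + 16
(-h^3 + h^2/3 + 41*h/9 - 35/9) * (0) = 0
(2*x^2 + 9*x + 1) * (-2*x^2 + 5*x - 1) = -4*x^4 - 8*x^3 + 41*x^2 - 4*x - 1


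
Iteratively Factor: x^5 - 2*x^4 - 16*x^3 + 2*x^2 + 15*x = (x - 5)*(x^4 + 3*x^3 - x^2 - 3*x) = (x - 5)*(x - 1)*(x^3 + 4*x^2 + 3*x) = x*(x - 5)*(x - 1)*(x^2 + 4*x + 3) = x*(x - 5)*(x - 1)*(x + 1)*(x + 3)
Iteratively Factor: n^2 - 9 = (n + 3)*(n - 3)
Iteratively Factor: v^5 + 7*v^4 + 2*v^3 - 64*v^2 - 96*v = (v + 4)*(v^4 + 3*v^3 - 10*v^2 - 24*v) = (v + 4)^2*(v^3 - v^2 - 6*v) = (v - 3)*(v + 4)^2*(v^2 + 2*v) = v*(v - 3)*(v + 4)^2*(v + 2)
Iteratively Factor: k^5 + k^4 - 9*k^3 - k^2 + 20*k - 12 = (k + 3)*(k^4 - 2*k^3 - 3*k^2 + 8*k - 4) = (k - 2)*(k + 3)*(k^3 - 3*k + 2) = (k - 2)*(k + 2)*(k + 3)*(k^2 - 2*k + 1) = (k - 2)*(k - 1)*(k + 2)*(k + 3)*(k - 1)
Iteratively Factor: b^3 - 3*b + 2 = (b - 1)*(b^2 + b - 2) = (b - 1)*(b + 2)*(b - 1)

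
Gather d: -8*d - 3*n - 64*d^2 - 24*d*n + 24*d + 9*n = -64*d^2 + d*(16 - 24*n) + 6*n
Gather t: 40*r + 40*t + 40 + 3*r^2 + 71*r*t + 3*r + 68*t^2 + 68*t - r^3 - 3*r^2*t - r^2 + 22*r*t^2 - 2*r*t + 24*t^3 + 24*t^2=-r^3 + 2*r^2 + 43*r + 24*t^3 + t^2*(22*r + 92) + t*(-3*r^2 + 69*r + 108) + 40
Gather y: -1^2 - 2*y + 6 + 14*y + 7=12*y + 12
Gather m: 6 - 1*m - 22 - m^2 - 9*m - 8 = -m^2 - 10*m - 24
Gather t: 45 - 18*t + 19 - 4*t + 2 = 66 - 22*t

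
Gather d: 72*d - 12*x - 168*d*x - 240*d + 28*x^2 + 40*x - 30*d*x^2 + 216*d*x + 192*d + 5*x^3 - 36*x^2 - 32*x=d*(-30*x^2 + 48*x + 24) + 5*x^3 - 8*x^2 - 4*x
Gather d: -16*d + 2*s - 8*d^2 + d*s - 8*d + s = -8*d^2 + d*(s - 24) + 3*s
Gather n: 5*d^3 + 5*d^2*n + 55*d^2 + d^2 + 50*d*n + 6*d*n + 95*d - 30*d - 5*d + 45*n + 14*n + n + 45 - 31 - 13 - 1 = 5*d^3 + 56*d^2 + 60*d + n*(5*d^2 + 56*d + 60)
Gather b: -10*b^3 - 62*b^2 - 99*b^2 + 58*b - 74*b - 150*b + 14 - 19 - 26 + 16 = -10*b^3 - 161*b^2 - 166*b - 15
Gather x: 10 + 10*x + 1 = 10*x + 11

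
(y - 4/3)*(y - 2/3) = y^2 - 2*y + 8/9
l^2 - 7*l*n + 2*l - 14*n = (l + 2)*(l - 7*n)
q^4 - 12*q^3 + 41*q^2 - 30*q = q*(q - 6)*(q - 5)*(q - 1)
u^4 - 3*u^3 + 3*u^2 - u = u*(u - 1)^3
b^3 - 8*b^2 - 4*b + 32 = (b - 8)*(b - 2)*(b + 2)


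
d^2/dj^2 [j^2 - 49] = 2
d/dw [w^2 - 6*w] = 2*w - 6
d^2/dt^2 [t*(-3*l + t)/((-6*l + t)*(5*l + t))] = 4*l*(495*l^3 - 135*l^2*t + 45*l*t^2 - t^3)/(-27000*l^6 - 2700*l^5*t + 2610*l^4*t^2 + 179*l^3*t^3 - 87*l^2*t^4 - 3*l*t^5 + t^6)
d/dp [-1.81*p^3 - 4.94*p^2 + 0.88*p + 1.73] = -5.43*p^2 - 9.88*p + 0.88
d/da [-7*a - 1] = -7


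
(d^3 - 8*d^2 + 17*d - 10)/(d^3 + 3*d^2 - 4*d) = (d^2 - 7*d + 10)/(d*(d + 4))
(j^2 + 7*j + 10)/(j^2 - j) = (j^2 + 7*j + 10)/(j*(j - 1))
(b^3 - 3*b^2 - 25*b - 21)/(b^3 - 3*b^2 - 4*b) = (b^2 - 4*b - 21)/(b*(b - 4))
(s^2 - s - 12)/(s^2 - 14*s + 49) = (s^2 - s - 12)/(s^2 - 14*s + 49)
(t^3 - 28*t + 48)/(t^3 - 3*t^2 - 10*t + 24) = (t + 6)/(t + 3)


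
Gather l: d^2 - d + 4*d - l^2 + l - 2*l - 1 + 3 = d^2 + 3*d - l^2 - l + 2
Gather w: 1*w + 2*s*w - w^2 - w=2*s*w - w^2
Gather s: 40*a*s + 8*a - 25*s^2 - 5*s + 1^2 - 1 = 8*a - 25*s^2 + s*(40*a - 5)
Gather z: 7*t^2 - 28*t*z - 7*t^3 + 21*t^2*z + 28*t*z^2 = -7*t^3 + 7*t^2 + 28*t*z^2 + z*(21*t^2 - 28*t)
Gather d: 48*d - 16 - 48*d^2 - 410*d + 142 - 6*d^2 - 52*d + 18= -54*d^2 - 414*d + 144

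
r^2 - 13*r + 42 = (r - 7)*(r - 6)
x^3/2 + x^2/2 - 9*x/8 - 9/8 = (x/2 + 1/2)*(x - 3/2)*(x + 3/2)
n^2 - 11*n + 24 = (n - 8)*(n - 3)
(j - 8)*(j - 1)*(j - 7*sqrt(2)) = j^3 - 7*sqrt(2)*j^2 - 9*j^2 + 8*j + 63*sqrt(2)*j - 56*sqrt(2)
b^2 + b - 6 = (b - 2)*(b + 3)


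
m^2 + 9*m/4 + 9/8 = (m + 3/4)*(m + 3/2)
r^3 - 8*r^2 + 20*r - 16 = (r - 4)*(r - 2)^2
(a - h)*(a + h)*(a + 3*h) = a^3 + 3*a^2*h - a*h^2 - 3*h^3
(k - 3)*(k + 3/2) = k^2 - 3*k/2 - 9/2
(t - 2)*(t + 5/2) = t^2 + t/2 - 5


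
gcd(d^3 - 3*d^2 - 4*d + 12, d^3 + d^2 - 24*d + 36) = d^2 - 5*d + 6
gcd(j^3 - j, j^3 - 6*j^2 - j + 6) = j^2 - 1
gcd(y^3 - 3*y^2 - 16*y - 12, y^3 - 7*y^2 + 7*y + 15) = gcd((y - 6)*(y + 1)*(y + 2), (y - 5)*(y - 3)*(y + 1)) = y + 1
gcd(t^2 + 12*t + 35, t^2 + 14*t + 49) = t + 7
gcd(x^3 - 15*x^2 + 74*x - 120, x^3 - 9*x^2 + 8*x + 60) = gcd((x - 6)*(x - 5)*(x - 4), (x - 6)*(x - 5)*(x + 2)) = x^2 - 11*x + 30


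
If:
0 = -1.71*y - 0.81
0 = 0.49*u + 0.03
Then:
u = -0.06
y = -0.47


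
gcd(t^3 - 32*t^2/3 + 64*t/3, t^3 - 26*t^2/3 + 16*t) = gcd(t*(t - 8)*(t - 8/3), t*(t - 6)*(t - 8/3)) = t^2 - 8*t/3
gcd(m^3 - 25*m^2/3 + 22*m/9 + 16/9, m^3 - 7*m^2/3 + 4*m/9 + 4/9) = m^2 - m/3 - 2/9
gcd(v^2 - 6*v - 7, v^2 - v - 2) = v + 1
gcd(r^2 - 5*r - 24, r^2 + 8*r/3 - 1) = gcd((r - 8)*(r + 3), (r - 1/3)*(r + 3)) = r + 3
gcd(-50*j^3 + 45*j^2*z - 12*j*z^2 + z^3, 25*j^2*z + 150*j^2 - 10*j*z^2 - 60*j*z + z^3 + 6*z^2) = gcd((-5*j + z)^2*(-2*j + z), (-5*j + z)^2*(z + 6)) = 25*j^2 - 10*j*z + z^2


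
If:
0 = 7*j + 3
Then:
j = -3/7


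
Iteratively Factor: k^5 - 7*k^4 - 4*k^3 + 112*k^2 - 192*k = (k - 4)*(k^4 - 3*k^3 - 16*k^2 + 48*k) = (k - 4)*(k + 4)*(k^3 - 7*k^2 + 12*k) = (k - 4)*(k - 3)*(k + 4)*(k^2 - 4*k) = (k - 4)^2*(k - 3)*(k + 4)*(k)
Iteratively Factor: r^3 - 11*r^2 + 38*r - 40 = (r - 2)*(r^2 - 9*r + 20) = (r - 4)*(r - 2)*(r - 5)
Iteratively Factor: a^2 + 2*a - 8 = (a - 2)*(a + 4)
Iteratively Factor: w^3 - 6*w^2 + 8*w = (w - 4)*(w^2 - 2*w) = w*(w - 4)*(w - 2)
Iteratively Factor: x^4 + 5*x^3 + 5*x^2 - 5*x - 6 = (x + 3)*(x^3 + 2*x^2 - x - 2) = (x + 1)*(x + 3)*(x^2 + x - 2) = (x + 1)*(x + 2)*(x + 3)*(x - 1)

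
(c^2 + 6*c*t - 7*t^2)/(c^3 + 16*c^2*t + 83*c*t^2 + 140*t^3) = (c - t)/(c^2 + 9*c*t + 20*t^2)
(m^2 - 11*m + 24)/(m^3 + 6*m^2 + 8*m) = (m^2 - 11*m + 24)/(m*(m^2 + 6*m + 8))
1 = 1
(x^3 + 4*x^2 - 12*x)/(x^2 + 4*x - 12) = x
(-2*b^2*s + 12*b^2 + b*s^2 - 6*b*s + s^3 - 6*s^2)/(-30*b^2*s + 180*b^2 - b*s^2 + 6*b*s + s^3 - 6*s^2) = (-2*b^2 + b*s + s^2)/(-30*b^2 - b*s + s^2)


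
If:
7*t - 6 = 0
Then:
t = 6/7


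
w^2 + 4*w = w*(w + 4)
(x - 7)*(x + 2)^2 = x^3 - 3*x^2 - 24*x - 28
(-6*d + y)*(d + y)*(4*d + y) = -24*d^3 - 26*d^2*y - d*y^2 + y^3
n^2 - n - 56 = (n - 8)*(n + 7)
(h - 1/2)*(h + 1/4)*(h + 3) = h^3 + 11*h^2/4 - 7*h/8 - 3/8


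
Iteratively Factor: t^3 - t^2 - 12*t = (t)*(t^2 - t - 12) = t*(t + 3)*(t - 4)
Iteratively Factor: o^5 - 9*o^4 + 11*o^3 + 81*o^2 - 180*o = (o + 3)*(o^4 - 12*o^3 + 47*o^2 - 60*o) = (o - 3)*(o + 3)*(o^3 - 9*o^2 + 20*o) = (o - 4)*(o - 3)*(o + 3)*(o^2 - 5*o) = o*(o - 4)*(o - 3)*(o + 3)*(o - 5)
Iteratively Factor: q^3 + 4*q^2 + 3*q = (q + 1)*(q^2 + 3*q) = (q + 1)*(q + 3)*(q)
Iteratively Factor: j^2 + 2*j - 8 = (j + 4)*(j - 2)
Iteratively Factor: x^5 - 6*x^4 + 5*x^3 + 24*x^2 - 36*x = (x)*(x^4 - 6*x^3 + 5*x^2 + 24*x - 36) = x*(x - 3)*(x^3 - 3*x^2 - 4*x + 12) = x*(x - 3)*(x + 2)*(x^2 - 5*x + 6) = x*(x - 3)*(x - 2)*(x + 2)*(x - 3)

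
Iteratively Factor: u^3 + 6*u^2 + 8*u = (u)*(u^2 + 6*u + 8) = u*(u + 2)*(u + 4)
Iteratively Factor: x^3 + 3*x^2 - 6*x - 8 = (x + 4)*(x^2 - x - 2) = (x + 1)*(x + 4)*(x - 2)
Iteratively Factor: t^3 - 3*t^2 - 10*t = (t)*(t^2 - 3*t - 10) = t*(t + 2)*(t - 5)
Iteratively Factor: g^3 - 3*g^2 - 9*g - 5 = (g + 1)*(g^2 - 4*g - 5) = (g - 5)*(g + 1)*(g + 1)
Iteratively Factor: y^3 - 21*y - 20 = (y - 5)*(y^2 + 5*y + 4) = (y - 5)*(y + 1)*(y + 4)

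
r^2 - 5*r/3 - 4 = (r - 3)*(r + 4/3)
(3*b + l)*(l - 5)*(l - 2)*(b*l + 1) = 3*b^2*l^3 - 21*b^2*l^2 + 30*b^2*l + b*l^4 - 7*b*l^3 + 13*b*l^2 - 21*b*l + 30*b + l^3 - 7*l^2 + 10*l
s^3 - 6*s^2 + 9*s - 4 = (s - 4)*(s - 1)^2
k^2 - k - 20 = (k - 5)*(k + 4)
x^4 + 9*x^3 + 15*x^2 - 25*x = x*(x - 1)*(x + 5)^2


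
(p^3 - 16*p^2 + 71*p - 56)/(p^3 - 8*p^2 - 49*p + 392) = (p - 1)/(p + 7)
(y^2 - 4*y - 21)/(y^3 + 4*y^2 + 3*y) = (y - 7)/(y*(y + 1))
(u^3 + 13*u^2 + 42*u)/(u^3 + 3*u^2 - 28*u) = (u + 6)/(u - 4)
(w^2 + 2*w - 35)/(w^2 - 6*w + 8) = (w^2 + 2*w - 35)/(w^2 - 6*w + 8)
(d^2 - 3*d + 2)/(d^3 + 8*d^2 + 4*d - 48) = (d - 1)/(d^2 + 10*d + 24)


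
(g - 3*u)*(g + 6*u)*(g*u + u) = g^3*u + 3*g^2*u^2 + g^2*u - 18*g*u^3 + 3*g*u^2 - 18*u^3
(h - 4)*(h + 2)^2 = h^3 - 12*h - 16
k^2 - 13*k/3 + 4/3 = (k - 4)*(k - 1/3)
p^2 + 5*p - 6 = (p - 1)*(p + 6)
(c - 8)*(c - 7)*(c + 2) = c^3 - 13*c^2 + 26*c + 112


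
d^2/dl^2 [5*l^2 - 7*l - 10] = 10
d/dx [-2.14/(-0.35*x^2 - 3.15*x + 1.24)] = (-1.498*x - 6.741)/(0.35*x^2 + 3.15*x - 1.24)^2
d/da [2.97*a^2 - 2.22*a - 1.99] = 5.94*a - 2.22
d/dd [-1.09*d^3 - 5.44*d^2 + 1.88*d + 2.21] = -3.27*d^2 - 10.88*d + 1.88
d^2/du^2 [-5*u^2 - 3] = -10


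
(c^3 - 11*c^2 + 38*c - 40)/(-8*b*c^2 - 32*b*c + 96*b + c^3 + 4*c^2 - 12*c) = (-c^2 + 9*c - 20)/(8*b*c + 48*b - c^2 - 6*c)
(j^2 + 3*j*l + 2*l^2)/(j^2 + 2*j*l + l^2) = (j + 2*l)/(j + l)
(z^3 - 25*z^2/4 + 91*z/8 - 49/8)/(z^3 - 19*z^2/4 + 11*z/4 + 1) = (8*z^2 - 42*z + 49)/(2*(4*z^2 - 15*z - 4))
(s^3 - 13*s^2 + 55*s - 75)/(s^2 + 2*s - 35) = (s^2 - 8*s + 15)/(s + 7)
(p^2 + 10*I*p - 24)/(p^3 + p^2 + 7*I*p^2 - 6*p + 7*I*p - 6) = (p + 4*I)/(p^2 + p*(1 + I) + I)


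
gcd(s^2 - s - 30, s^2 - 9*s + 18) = s - 6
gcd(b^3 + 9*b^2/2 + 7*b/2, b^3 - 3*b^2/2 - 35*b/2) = b^2 + 7*b/2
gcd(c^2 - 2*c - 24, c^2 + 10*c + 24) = c + 4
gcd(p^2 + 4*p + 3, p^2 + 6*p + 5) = p + 1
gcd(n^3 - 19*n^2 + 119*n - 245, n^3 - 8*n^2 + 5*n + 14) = n - 7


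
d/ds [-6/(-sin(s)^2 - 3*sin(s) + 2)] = -6*(2*sin(s) + 3)*cos(s)/(sin(s)^2 + 3*sin(s) - 2)^2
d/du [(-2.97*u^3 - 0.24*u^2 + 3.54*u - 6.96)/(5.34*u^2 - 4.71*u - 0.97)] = (-15.8598*u^4 + 27.9774*u^3 - 9.1305*u^2 + 74.7984*u - 36.2154)/(28.5156*u^4 - 50.3028*u^3 + 11.8245*u^2 + 9.1374*u + 0.9409)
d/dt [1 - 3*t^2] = -6*t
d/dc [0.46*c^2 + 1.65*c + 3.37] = 0.92*c + 1.65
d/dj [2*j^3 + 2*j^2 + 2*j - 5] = 6*j^2 + 4*j + 2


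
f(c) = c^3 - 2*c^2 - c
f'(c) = 3*c^2 - 4*c - 1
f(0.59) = -1.08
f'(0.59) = -2.32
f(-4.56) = -131.85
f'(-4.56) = 79.62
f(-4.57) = -132.64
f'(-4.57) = 79.93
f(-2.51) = -25.90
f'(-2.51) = 27.94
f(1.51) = -2.63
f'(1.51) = -0.20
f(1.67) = -2.59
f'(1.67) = 0.69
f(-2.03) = -14.58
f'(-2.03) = 19.48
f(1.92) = -2.21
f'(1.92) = 2.38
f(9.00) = 558.00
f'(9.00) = 206.00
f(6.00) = 138.00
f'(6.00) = 83.00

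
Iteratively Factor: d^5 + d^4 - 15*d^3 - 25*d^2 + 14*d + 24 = (d + 1)*(d^4 - 15*d^2 - 10*d + 24) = (d + 1)*(d + 3)*(d^3 - 3*d^2 - 6*d + 8) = (d - 1)*(d + 1)*(d + 3)*(d^2 - 2*d - 8) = (d - 4)*(d - 1)*(d + 1)*(d + 3)*(d + 2)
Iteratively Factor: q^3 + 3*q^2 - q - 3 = (q - 1)*(q^2 + 4*q + 3) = (q - 1)*(q + 1)*(q + 3)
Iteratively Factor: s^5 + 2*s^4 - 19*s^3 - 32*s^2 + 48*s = (s - 1)*(s^4 + 3*s^3 - 16*s^2 - 48*s) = (s - 1)*(s + 4)*(s^3 - s^2 - 12*s) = (s - 1)*(s + 3)*(s + 4)*(s^2 - 4*s) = s*(s - 1)*(s + 3)*(s + 4)*(s - 4)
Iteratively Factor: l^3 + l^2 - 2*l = (l - 1)*(l^2 + 2*l) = (l - 1)*(l + 2)*(l)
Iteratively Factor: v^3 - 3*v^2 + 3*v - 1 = (v - 1)*(v^2 - 2*v + 1) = (v - 1)^2*(v - 1)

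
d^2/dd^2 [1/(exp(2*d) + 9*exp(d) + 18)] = (2*(2*exp(d) + 9)^2*exp(d) - (4*exp(d) + 9)*(exp(2*d) + 9*exp(d) + 18))*exp(d)/(exp(2*d) + 9*exp(d) + 18)^3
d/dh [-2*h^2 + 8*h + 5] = 8 - 4*h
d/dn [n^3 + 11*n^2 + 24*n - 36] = 3*n^2 + 22*n + 24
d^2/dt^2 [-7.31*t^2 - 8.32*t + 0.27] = -14.6200000000000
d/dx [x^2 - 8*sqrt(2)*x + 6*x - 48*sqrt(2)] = 2*x - 8*sqrt(2) + 6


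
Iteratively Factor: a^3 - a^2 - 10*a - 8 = (a + 2)*(a^2 - 3*a - 4) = (a - 4)*(a + 2)*(a + 1)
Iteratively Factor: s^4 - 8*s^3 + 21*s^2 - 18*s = (s - 3)*(s^3 - 5*s^2 + 6*s) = (s - 3)*(s - 2)*(s^2 - 3*s) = (s - 3)^2*(s - 2)*(s)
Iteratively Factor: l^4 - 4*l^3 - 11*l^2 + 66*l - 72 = (l - 3)*(l^3 - l^2 - 14*l + 24) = (l - 3)*(l - 2)*(l^2 + l - 12) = (l - 3)^2*(l - 2)*(l + 4)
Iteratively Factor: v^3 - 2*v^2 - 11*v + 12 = (v - 1)*(v^2 - v - 12) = (v - 1)*(v + 3)*(v - 4)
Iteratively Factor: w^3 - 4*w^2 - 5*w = (w + 1)*(w^2 - 5*w) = w*(w + 1)*(w - 5)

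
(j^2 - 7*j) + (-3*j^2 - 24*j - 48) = -2*j^2 - 31*j - 48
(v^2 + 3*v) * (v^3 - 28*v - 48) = v^5 + 3*v^4 - 28*v^3 - 132*v^2 - 144*v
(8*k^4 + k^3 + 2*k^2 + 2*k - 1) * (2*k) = 16*k^5 + 2*k^4 + 4*k^3 + 4*k^2 - 2*k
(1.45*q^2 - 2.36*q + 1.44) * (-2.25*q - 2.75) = -3.2625*q^3 + 1.3225*q^2 + 3.25*q - 3.96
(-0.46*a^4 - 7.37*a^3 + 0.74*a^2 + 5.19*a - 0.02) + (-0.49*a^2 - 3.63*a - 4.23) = -0.46*a^4 - 7.37*a^3 + 0.25*a^2 + 1.56*a - 4.25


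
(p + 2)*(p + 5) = p^2 + 7*p + 10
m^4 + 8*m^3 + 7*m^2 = m^2*(m + 1)*(m + 7)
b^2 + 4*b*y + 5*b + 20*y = (b + 5)*(b + 4*y)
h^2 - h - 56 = (h - 8)*(h + 7)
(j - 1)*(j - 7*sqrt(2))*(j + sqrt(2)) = j^3 - 6*sqrt(2)*j^2 - j^2 - 14*j + 6*sqrt(2)*j + 14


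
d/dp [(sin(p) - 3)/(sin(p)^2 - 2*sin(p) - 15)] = (6*sin(p) + cos(p)^2 - 22)*cos(p)/((sin(p) - 5)^2*(sin(p) + 3)^2)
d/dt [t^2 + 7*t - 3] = 2*t + 7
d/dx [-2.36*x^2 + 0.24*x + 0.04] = 0.24 - 4.72*x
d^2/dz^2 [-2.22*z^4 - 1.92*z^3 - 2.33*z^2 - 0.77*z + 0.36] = -26.64*z^2 - 11.52*z - 4.66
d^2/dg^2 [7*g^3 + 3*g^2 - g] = 42*g + 6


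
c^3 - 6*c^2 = c^2*(c - 6)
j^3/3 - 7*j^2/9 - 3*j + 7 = (j/3 + 1)*(j - 3)*(j - 7/3)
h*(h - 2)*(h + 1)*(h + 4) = h^4 + 3*h^3 - 6*h^2 - 8*h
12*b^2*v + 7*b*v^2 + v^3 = v*(3*b + v)*(4*b + v)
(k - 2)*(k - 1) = k^2 - 3*k + 2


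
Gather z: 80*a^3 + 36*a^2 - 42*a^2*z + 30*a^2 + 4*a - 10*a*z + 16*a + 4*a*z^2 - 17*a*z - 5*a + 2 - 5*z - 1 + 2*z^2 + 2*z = 80*a^3 + 66*a^2 + 15*a + z^2*(4*a + 2) + z*(-42*a^2 - 27*a - 3) + 1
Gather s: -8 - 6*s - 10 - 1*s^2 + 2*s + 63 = -s^2 - 4*s + 45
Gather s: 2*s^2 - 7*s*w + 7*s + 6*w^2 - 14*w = 2*s^2 + s*(7 - 7*w) + 6*w^2 - 14*w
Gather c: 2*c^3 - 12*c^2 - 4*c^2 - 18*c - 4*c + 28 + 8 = 2*c^3 - 16*c^2 - 22*c + 36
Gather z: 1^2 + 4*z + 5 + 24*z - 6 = 28*z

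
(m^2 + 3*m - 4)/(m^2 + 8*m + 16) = (m - 1)/(m + 4)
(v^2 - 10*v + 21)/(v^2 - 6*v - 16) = (-v^2 + 10*v - 21)/(-v^2 + 6*v + 16)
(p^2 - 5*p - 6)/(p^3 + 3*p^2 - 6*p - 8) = (p - 6)/(p^2 + 2*p - 8)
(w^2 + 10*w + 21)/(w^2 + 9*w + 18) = (w + 7)/(w + 6)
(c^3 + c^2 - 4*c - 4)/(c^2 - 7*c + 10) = (c^2 + 3*c + 2)/(c - 5)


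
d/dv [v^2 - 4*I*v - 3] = 2*v - 4*I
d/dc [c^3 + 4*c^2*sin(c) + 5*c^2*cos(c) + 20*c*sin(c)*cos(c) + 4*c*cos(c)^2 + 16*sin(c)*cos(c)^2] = -5*c^2*sin(c) + 4*c^2*cos(c) + 3*c^2 + 8*c*sin(c) - 4*c*sin(2*c) + 10*c*cos(c) + 20*c*cos(2*c) + 10*sin(2*c) + 4*cos(c) + 2*cos(2*c) + 12*cos(3*c) + 2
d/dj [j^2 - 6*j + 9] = 2*j - 6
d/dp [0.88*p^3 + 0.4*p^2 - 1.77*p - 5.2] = 2.64*p^2 + 0.8*p - 1.77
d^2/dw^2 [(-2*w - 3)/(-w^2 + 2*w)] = 2*(w*(1 - 6*w)*(w - 2) + 4*(w - 1)^2*(2*w + 3))/(w^3*(w - 2)^3)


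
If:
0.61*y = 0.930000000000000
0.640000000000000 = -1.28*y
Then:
No Solution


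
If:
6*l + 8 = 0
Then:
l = -4/3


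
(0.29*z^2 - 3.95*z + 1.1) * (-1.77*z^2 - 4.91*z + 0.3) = -0.5133*z^4 + 5.5676*z^3 + 17.5345*z^2 - 6.586*z + 0.33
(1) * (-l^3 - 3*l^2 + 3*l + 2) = -l^3 - 3*l^2 + 3*l + 2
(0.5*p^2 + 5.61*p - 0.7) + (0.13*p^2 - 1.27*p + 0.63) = 0.63*p^2 + 4.34*p - 0.07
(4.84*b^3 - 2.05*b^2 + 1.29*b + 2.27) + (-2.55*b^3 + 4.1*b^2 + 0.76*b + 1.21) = 2.29*b^3 + 2.05*b^2 + 2.05*b + 3.48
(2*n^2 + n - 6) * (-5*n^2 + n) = -10*n^4 - 3*n^3 + 31*n^2 - 6*n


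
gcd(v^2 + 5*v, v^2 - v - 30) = v + 5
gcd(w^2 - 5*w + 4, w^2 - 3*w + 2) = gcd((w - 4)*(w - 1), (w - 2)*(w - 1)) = w - 1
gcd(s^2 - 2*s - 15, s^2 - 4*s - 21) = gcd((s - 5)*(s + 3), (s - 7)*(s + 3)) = s + 3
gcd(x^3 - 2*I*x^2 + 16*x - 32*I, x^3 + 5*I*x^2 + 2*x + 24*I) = x^2 + 2*I*x + 8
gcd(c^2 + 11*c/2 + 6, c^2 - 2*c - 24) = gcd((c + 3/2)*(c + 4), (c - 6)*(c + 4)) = c + 4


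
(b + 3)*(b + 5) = b^2 + 8*b + 15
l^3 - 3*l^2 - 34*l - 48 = (l - 8)*(l + 2)*(l + 3)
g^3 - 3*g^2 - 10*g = g*(g - 5)*(g + 2)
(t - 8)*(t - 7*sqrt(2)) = t^2 - 7*sqrt(2)*t - 8*t + 56*sqrt(2)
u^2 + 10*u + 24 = (u + 4)*(u + 6)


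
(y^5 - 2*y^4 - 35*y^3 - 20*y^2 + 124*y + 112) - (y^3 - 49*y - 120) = y^5 - 2*y^4 - 36*y^3 - 20*y^2 + 173*y + 232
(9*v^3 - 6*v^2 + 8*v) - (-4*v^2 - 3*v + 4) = 9*v^3 - 2*v^2 + 11*v - 4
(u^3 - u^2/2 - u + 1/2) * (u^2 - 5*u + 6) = u^5 - 11*u^4/2 + 15*u^3/2 + 5*u^2/2 - 17*u/2 + 3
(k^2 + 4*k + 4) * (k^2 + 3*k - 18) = k^4 + 7*k^3 - 2*k^2 - 60*k - 72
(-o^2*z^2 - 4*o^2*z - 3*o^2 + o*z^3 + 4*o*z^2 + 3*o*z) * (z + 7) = -o^2*z^3 - 11*o^2*z^2 - 31*o^2*z - 21*o^2 + o*z^4 + 11*o*z^3 + 31*o*z^2 + 21*o*z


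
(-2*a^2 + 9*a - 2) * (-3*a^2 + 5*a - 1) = 6*a^4 - 37*a^3 + 53*a^2 - 19*a + 2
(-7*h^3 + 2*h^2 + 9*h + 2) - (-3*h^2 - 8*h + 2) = -7*h^3 + 5*h^2 + 17*h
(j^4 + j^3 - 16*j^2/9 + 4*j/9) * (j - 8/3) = j^5 - 5*j^4/3 - 40*j^3/9 + 140*j^2/27 - 32*j/27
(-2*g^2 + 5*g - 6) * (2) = -4*g^2 + 10*g - 12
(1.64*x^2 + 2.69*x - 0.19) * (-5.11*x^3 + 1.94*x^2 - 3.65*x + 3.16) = -8.3804*x^5 - 10.5643*x^4 + 0.2035*x^3 - 5.0047*x^2 + 9.1939*x - 0.6004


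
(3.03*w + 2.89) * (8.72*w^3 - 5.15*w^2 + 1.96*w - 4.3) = 26.4216*w^4 + 9.5963*w^3 - 8.9447*w^2 - 7.3646*w - 12.427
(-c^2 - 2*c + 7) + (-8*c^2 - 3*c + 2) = -9*c^2 - 5*c + 9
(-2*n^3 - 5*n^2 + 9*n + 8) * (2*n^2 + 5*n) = -4*n^5 - 20*n^4 - 7*n^3 + 61*n^2 + 40*n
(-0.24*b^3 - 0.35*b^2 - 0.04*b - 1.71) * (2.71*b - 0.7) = -0.6504*b^4 - 0.7805*b^3 + 0.1366*b^2 - 4.6061*b + 1.197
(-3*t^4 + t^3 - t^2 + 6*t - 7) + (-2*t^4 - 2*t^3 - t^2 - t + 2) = -5*t^4 - t^3 - 2*t^2 + 5*t - 5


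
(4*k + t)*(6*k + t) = 24*k^2 + 10*k*t + t^2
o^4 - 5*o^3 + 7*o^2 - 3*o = o*(o - 3)*(o - 1)^2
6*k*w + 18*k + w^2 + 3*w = (6*k + w)*(w + 3)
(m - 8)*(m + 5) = m^2 - 3*m - 40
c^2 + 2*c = c*(c + 2)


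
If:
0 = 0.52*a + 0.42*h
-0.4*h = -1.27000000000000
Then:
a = -2.56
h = 3.18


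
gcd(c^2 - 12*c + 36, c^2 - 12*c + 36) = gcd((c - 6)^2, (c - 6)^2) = c^2 - 12*c + 36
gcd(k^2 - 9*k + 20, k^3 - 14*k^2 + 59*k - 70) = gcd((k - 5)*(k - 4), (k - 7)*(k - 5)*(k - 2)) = k - 5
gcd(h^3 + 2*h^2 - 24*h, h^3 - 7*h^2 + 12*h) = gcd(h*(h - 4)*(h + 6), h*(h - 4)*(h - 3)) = h^2 - 4*h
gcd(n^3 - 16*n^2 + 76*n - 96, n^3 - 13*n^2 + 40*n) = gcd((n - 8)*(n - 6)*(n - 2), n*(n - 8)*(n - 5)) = n - 8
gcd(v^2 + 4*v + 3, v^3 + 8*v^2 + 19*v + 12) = v^2 + 4*v + 3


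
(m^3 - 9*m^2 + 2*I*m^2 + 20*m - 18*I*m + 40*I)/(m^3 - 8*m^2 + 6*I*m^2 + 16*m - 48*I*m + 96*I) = (m^2 + m*(-5 + 2*I) - 10*I)/(m^2 + m*(-4 + 6*I) - 24*I)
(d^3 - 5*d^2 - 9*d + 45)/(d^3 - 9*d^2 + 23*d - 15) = (d + 3)/(d - 1)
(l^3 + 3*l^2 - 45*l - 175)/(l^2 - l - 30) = (l^2 - 2*l - 35)/(l - 6)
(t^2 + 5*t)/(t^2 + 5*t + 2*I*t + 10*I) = t/(t + 2*I)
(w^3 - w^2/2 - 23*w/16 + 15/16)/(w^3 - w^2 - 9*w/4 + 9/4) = (16*w^2 + 8*w - 15)/(4*(4*w^2 - 9))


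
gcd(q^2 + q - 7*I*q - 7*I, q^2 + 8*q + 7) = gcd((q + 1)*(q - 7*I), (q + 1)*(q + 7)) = q + 1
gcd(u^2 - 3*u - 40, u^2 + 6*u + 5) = u + 5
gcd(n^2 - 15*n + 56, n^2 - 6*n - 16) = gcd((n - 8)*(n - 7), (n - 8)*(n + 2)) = n - 8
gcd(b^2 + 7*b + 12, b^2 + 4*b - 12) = 1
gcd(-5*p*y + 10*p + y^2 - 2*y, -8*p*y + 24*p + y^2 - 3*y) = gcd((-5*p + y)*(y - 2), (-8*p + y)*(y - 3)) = 1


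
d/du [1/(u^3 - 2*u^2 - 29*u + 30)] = (-3*u^2 + 4*u + 29)/(u^3 - 2*u^2 - 29*u + 30)^2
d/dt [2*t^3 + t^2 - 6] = 2*t*(3*t + 1)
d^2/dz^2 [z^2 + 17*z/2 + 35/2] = 2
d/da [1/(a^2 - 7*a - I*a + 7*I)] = (-2*a + 7 + I)/(a^2 - 7*a - I*a + 7*I)^2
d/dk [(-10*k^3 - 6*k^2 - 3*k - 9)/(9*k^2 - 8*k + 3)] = (-90*k^4 + 160*k^3 - 15*k^2 + 126*k - 81)/(81*k^4 - 144*k^3 + 118*k^2 - 48*k + 9)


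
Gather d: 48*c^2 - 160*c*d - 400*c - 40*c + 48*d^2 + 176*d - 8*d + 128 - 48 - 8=48*c^2 - 440*c + 48*d^2 + d*(168 - 160*c) + 72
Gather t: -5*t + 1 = 1 - 5*t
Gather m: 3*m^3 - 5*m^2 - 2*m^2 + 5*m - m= 3*m^3 - 7*m^2 + 4*m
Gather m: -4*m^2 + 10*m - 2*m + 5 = -4*m^2 + 8*m + 5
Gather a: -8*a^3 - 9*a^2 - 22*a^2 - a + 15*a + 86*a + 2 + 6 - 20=-8*a^3 - 31*a^2 + 100*a - 12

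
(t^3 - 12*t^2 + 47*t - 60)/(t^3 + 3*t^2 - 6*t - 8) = (t^3 - 12*t^2 + 47*t - 60)/(t^3 + 3*t^2 - 6*t - 8)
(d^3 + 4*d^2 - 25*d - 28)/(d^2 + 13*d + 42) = (d^2 - 3*d - 4)/(d + 6)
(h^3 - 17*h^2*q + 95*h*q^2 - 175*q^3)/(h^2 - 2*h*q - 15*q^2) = (h^2 - 12*h*q + 35*q^2)/(h + 3*q)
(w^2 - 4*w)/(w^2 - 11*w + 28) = w/(w - 7)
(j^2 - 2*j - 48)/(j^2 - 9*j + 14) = (j^2 - 2*j - 48)/(j^2 - 9*j + 14)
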